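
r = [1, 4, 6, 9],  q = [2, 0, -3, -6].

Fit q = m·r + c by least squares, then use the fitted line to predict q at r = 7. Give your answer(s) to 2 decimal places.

q̂ = -3.81

The normal system AᵀA·[m, c]ᵀ = Aᵀq is [[134, 20]; [20, 4]]·[m, c]ᵀ = [-70, -7]ᵀ.
Δ = 134·4 − 20² = 136.
m = ((-70)·4 − 20·(-7))/136 = -35/34; c = (134·(-7) − 20·(-70))/136 = 231/68.
At r = 7: q̂ = (-35/34)·(7) + (231/68)·(1) = -259/68.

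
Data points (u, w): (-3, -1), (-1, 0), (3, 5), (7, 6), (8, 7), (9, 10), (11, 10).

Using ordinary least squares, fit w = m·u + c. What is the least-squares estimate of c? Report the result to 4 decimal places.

MᵀM·[m, c]ᵀ = Mᵀw reads: 334·m + 34·c = 316;  34·m + 7·c = 37.
(Σu·u = 334, Σu = 34, Σ1 = 7, Σu·w = 316, Σw = 37.)
Eliminating c: 7·(row 1) − 34·(row 2) gives 1182·m = 7·316 − 34·37 = 954, so m = 159/197.
Then c = (37 − 34·(159/197))/7 = 269/197.

c = 1.3655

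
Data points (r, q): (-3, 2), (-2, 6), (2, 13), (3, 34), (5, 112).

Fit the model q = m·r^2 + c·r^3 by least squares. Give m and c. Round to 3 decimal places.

m = 1.951, c = 0.513

Forming AᵀA = [[819, 3125]; [3125, 17211]] and Aᵀq = [3200, 14920]ᵀ gives AᵀA·[m, c]ᵀ = Aᵀq.
Determinant 819·17211 − 3125² = 4330184.
m = (3200·17211 − 3125·14920)/4330184 = 1056275/541273; c = (819·14920 − 3125·3200)/4330184 = 277435/541273.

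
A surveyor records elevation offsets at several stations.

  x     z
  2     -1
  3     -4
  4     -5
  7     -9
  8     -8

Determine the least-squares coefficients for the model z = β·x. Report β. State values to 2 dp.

AᵀA·[β]ᵀ = Aᵀz reads: 142·β = -161.
(Σx·x = 142, Σx·z = -161.)
β = (-161)/142 = -1.1338.

β = -1.13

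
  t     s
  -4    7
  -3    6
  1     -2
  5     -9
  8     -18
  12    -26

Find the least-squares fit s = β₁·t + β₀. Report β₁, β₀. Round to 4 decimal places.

Compute the Gram sums: Σt·t = 259, Σt = 19, Σ1 = 6.
And Σt·s = -549, Σs = -42.
Normal equations: [[259, 19]; [19, 6]]·[β₁, β₀]ᵀ = [-549, -42]ᵀ.
Eliminating β₀: 6·(row 1) − 19·(row 2) gives 1193·β₁ = 6·(-549) − 19·(-42) = -2496, so β₁ = -2496/1193.
Then β₀ = ((-42) − 19·(-2496/1193))/6 = -447/1193.

β₁ = -2.0922, β₀ = -0.3747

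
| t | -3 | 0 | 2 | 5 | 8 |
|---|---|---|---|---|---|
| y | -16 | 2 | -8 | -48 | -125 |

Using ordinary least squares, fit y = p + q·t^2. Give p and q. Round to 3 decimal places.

p = 1.231, q = -1.972

Compute the Gram sums: Σ1 = 5, Σt^2 = 102, Σt^2·t^2 = 4818.
Moment sums: Σy = -195, Σt^2·y = -9376.
det = 5·4818 − 102² = 13686.
p = ((-195)·4818 − 102·(-9376))/13686 = 2807/2281; q = (5·(-9376) − 102·(-195))/13686 = -13495/6843.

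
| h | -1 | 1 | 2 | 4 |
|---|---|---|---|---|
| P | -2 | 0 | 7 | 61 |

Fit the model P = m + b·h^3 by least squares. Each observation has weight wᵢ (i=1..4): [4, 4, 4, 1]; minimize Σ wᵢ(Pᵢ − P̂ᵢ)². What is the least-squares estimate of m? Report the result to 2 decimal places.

m = -0.92

The normal system MᵀWM·[m, b]ᵀ = MᵀWP is [[13, 96]; [96, 4360]]·[m, b]ᵀ = [81, 4136]ᵀ.
Δ = 13·4360 − 96² = 47464.
m = (81·4360 − 96·4136)/47464 = -5487/5933; b = (13·4136 − 96·81)/47464 = 5749/5933.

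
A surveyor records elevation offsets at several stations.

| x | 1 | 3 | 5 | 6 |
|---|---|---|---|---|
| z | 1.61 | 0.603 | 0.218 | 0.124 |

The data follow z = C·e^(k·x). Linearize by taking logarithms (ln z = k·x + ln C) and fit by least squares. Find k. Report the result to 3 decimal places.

Linearized form: ln z = k·x + ln C. From the 4 transformed points,
Over the data: Σx = 15.0000, Σ(x)² = 71.0000, Σln z = -3.6403, Σx·ln z = -21.1824.
Normal system: [[71.0000, 15.0000]; [15.0000, 4]]·[k, ln C]ᵀ = [-21.1824, -3.6403]ᵀ.
Solving (det = 59.0000): k = -0.51059, ln C = 1.00462.

k = -0.511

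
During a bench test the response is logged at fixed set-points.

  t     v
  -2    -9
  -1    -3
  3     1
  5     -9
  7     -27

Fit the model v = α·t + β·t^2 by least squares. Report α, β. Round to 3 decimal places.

α = 2.864, β = -0.951

Forming XᵀX = [[88, 486]; [486, 3124]] and Xᵀv = [-210, -1578]ᵀ gives XᵀX·[α, β]ᵀ = Xᵀv.
Determinant 88·3124 − 486² = 38716.
α = ((-210)·3124 − 486·(-1578))/38716 = 27717/9679; β = (88·(-1578) − 486·(-210))/38716 = -9201/9679.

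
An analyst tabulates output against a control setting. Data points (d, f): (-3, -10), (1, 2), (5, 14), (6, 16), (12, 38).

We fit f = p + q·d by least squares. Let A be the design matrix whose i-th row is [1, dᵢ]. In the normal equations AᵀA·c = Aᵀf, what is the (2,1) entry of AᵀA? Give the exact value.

21

Row 2 ↔ basis d, column 1 ↔ basis 1, so (AᵀA)_{2,1} = Σᵢ d = (-3)·(1) + (1)·(1) + (5)·(1) + (6)·(1) + (12)·(1) = 21.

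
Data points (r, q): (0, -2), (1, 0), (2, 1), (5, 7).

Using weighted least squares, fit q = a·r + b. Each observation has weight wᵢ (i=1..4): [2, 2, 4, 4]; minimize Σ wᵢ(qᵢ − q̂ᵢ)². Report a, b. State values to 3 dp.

a = 1.814, b = -2.202

Entries of AᵀWA: Σwᵢ·r·r = 118, Σwᵢ·r = 30, Σwᵢ·1 = 12.
And Σwᵢ·r·q = 148, Σwᵢ·q = 28.
AᵀWA·[a, b]ᵀ = AᵀWq becomes [[118, 30]; [30, 12]]·[a, b]ᵀ = [148, 28]ᵀ.
Determinant 118·12 − 30² = 516.
a = (148·12 − 30·28)/516 = 78/43; b = (118·28 − 30·148)/516 = -284/129.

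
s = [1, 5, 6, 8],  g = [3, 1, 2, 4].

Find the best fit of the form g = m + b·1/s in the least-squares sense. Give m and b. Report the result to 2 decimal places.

m = 2.28, b = 0.58

The normal equations are: 4·m + (179/120)·b = 10;  (179/120)·m + (15601/14400)·b = 121/30.
Δ = 4·(15601/14400) − (179/120)² = 10121/4800.
m = (10·(15601/14400) − (179/120)·(121/30))/(10121/4800) = 69374/30363; b = (4·(121/30) − (179/120)·10)/(10121/4800) = 5840/10121.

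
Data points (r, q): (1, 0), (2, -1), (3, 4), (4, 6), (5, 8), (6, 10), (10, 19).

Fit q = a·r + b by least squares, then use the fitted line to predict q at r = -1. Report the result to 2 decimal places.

Entries of AᵀA: Σr·r = 191, Σr = 31, Σ1 = 7.
Moment sums: Σr·q = 324, Σq = 46.
AᵀA·[a, b]ᵀ = Aᵀq becomes [[191, 31]; [31, 7]]·[a, b]ᵀ = [324, 46]ᵀ.
Δ = 191·7 − 31² = 376.
a = (324·7 − 31·46)/376 = 421/188; b = (191·46 − 31·324)/376 = -629/188.
At r = -1: q̂ = (421/188)·(-1) + (-629/188)·(1) = -525/94.

q̂ = -5.59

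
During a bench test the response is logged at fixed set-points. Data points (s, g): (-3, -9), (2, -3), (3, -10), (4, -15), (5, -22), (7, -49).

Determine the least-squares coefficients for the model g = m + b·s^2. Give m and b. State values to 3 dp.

Forming MᵀM = [[6, 112]; [112, 3460]] and Mᵀg = [-108, -3374]ᵀ gives MᵀM·[m, b]ᵀ = Mᵀg.
Determinant 6·3460 − 112² = 8216.
m = ((-108)·3460 − 112·(-3374))/8216 = 526/1027; b = (6·(-3374) − 112·(-108))/8216 = -2037/2054.

m = 0.512, b = -0.992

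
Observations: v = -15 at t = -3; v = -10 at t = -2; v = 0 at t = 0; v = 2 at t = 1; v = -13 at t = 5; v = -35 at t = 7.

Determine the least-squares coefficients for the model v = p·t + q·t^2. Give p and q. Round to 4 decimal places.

p = 2.3258, q = -1.0315

The normal equations are: 88·p + 434·q = -243;  434·p + 3124·q = -2213.
Eliminating q: 3124·(row 1) − 434·(row 2) gives 86556·p = 3124·(-243) − 434·(-2213) = 201310, so p = 100655/43278.
Then q = ((-2213) − 434·(100655/43278))/3124 = -44641/43278.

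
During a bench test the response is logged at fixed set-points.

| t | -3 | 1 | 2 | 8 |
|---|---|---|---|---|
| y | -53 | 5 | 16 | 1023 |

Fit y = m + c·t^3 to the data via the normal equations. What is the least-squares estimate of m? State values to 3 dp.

m = 1.304

Sums needed: Σ1 = 4, Σt^3 = 494, Σt^3·t^3 = 262938.
And Σy = 991, Σt^3·y = 525340.
Determinant 4·262938 − 494² = 807716.
m = (991·262938 − 494·525340)/807716 = 827/634; c = (4·525340 − 494·991)/807716 = 16447/8242.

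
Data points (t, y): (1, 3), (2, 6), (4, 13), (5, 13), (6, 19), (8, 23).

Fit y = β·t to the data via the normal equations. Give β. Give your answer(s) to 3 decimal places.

β = 2.945

With design matrix M, MᵀM = [[146]] and Mᵀy = [430]ᵀ.
Hence β = 430 / 146 ≈ 2.94521.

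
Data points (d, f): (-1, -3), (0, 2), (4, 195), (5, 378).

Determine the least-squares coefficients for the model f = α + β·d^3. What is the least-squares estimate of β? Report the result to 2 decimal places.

β = 3.02

From the data, Σ1 = 4, Σd^3 = 188, Σd^3·d^3 = 19722.
Right-hand side: Σf = 572, Σd^3·f = 59733.
Eliminating β: 19722·(row 1) − 188·(row 2) gives 43544·α = 19722·572 − 188·59733 = 51180, so α = 12795/10886.
Then β = (59733 − 188·(12795/10886))/19722 = 32849/10886.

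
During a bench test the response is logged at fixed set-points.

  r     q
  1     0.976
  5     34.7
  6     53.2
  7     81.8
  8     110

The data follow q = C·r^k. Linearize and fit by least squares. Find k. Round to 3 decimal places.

k = 2.262

Taking logs, ln q = k·ln r + ln C, so regress ln q on ln r.
XᵀX = [[13.9113, 7.4265]; [7.4265, 5]], rhs = [31.1735, 16.6013]ᵀ  (here Σln r = 7.4265, Σ(ln r)² = 13.9113, Σln q = 16.6013, Σln r·ln q = 31.1735).
Δ = 13.9113·5 − (7.4265)² = 14.4030; k = (31.1735·5 − 7.4265·16.6013)/14.4030 = 2.26185, ln C = (13.9113·16.6013 − 7.4265·31.1735)/14.4030 = -0.03929.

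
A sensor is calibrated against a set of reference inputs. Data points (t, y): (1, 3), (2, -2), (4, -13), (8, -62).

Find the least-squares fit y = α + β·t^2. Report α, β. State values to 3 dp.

Normal-equation sums: Σ1 = 4, Σt^2 = 85, Σt^2·t^2 = 4369.
And Σy = -74, Σt^2·y = -4181.
So XᵀX·[α, β]ᵀ = Xᵀy: [[4, 85]; [85, 4369]]·[α, β]ᵀ = [-74, -4181]ᵀ.
Determinant 4·4369 − 85² = 10251.
α = ((-74)·4369 − 85·(-4181))/10251 = 629/201; β = (4·(-4181) − 85·(-74))/10251 = -3478/3417.

α = 3.129, β = -1.018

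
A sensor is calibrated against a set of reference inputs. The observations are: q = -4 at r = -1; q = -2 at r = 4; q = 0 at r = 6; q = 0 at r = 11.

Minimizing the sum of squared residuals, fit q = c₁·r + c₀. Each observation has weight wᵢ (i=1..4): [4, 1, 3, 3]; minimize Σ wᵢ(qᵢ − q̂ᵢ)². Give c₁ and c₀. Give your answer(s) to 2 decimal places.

Setting ∂/∂c₁ … = 0 gives: 491·c₁ + 51·c₀ = 8;  51·c₁ + 11·c₀ = -18.
(Σwᵢ·r·r = 491, Σwᵢ·r = 51, Σwᵢ·1 = 11, Σwᵢ·r·q = 8, Σwᵢ·q = -18.)
det = 491·11 − 51² = 2800.
c₁ = (8·11 − 51·(-18))/2800 = 503/1400; c₀ = (491·(-18) − 51·8)/2800 = -4623/1400.

c₁ = 0.36, c₀ = -3.30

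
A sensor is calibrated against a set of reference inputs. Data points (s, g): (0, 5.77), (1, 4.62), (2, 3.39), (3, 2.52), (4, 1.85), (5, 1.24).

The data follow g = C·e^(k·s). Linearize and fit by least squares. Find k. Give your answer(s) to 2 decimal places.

k = -0.31

Linearized form: ln g = k·s + ln C. From the 6 transformed points,
XᵀX = [[55.0000, 15.0000]; [15.0000, 6]], rhs = [10.2811, 6.2585]ᵀ  (here Σs = 15.0000, Σ(s)² = 55.0000, Σln g = 6.2585, Σs·ln g = 10.2811).
Solving (det = 105.0000): k = -0.30657, ln C = 1.80950.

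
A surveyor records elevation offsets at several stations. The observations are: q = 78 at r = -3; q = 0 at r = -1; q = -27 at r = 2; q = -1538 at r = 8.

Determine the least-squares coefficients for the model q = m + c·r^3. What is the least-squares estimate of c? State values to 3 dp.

Compute the Gram sums: Σ1 = 4, Σr^3 = 492, Σr^3·r^3 = 262938.
Moment sums: Σq = -1487, Σr^3·q = -789778.
MᵀM·[m, c]ᵀ = Mᵀq becomes [[4, 492]; [492, 262938]]·[m, c]ᵀ = [-1487, -789778]ᵀ.
det = 4·262938 − 492² = 809688.
m = ((-1487)·262938 − 492·(-789778))/809688 = -403005/134948; c = (4·(-789778) − 492·(-1487))/809688 = -606877/202422.

c = -2.998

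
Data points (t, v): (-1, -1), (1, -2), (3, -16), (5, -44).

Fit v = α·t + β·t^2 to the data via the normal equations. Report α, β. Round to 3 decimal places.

Sums needed: Σt·t = 36, Σt·t^2 = 152, Σt^2·t^2 = 708.
And Σt·v = -269, Σt^2·v = -1247.
Eliminating β: 708·(row 1) − 152·(row 2) gives 2384·α = 708·(-269) − 152·(-1247) = -908, so α = -227/596.
Then β = ((-1247) − 152·(-227/596))/708 = -1001/596.

α = -0.381, β = -1.680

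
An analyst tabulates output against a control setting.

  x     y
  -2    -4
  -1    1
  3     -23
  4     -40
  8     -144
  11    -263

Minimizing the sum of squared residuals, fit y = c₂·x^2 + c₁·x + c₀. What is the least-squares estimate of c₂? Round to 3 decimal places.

Normal-equation sums: Σx^2·x^2 = 19091, Σx^2·x = 1925, Σx^2 = 215, Σx·x = 215, Σx = 23, Σ1 = 6.
Moment sums: Σx^2·y = -41901, Σx·y = -4267, Σy = -473.
Normal equations: [[19091, 1925, 215]; [1925, 215, 23]; [215, 23, 6]]·[c₂, c₁, c₀]ᵀ = [-41901, -4267, -473]ᵀ.
Row-reducing yields c₂ = -347597/174297, c₁ = -355186/174297, c₀ = 25564/58099.

c₂ = -1.994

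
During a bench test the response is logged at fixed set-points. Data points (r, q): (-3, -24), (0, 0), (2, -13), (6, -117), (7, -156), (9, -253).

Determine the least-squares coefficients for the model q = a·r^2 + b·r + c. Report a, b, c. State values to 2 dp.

a = -3.00, b = -1.19, c = -0.10

From the data, Σr^2·r^2 = 10355, Σr^2·r = 1269, Σr^2 = 179, Σr·r = 179, Σr = 21, Σ1 = 6.
And Σr^2·q = -32617, Σr·q = -4025, Σq = -563.
AᵀA·[a, b, c]ᵀ = Aᵀq becomes [[10355, 1269, 179]; [1269, 179, 21]; [179, 21, 6]]·[a, b, c]ᵀ = [-32617, -4025, -563]ᵀ.
Solving the 3×3 system (Gaussian elimination) gives a = -1047245/348776, b = -414269/348776, c = -4258/43597.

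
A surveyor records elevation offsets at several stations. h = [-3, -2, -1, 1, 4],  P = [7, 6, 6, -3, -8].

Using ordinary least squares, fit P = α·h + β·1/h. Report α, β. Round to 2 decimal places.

From the data, Σh·h = 31, Σh·1/h = 5, Σ1/h·1/h = 349/144.
For AᵀP: Σh·P = -74, Σ1/h·P = -49/3.
Normal equations: [[31, 5]; [5, 349/144]]·[α, β]ᵀ = [-74, -49/3]ᵀ.
Eliminating β: (349/144)·(row 1) − 5·(row 2) gives (7219/144)·α = (349/144)·(-74) − 5·(-49/3) = -7033/72, so α = -14066/7219.
Then β = ((-49/3) − 5·(-14066/7219))/(349/144) = -19632/7219.

α = -1.95, β = -2.72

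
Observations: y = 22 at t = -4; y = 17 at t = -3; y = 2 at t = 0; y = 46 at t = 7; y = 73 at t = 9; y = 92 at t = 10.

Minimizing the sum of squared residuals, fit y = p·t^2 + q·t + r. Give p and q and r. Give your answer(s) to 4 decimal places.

The normal equations are: 19299·p + 1981·q + 255·r = 17872;  1981·p + 255·q + 19·r = 1760;  255·p + 19·q + 6·r = 252.
Solving the 3×3 system (Gaussian elimination) gives p = 199867/203610, q = -66161/67870, r = 342901/101805.

p = 0.9816, q = -0.9748, r = 3.3682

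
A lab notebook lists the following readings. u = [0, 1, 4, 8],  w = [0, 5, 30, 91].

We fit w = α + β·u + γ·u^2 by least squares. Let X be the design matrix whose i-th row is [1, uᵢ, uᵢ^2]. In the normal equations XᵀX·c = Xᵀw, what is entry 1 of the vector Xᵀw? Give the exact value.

126

Entry 1 ↔ basis 1, so (Xᵀw)_{1} = Σᵢ wᵢ = (1)·(0) + (1)·(5) + (1)·(30) + (1)·(91) = 126.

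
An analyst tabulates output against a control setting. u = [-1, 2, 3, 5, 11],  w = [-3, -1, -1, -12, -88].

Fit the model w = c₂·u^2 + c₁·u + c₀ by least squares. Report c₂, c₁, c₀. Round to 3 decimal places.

c₂ = -0.926, c₁ = 2.212, c₀ = -0.221

Compute the Gram sums: Σu^2·u^2 = 15364, Σu^2·u = 1490, Σu^2 = 160, Σu·u = 160, Σu = 20, Σ1 = 5.
Right-hand side: Σu^2·w = -10964, Σu·w = -1030, Σw = -105.
XᵀX·[c₂, c₁, c₀]ᵀ = Xᵀw becomes [[15364, 1490, 160]; [1490, 160, 20]; [160, 20, 5]]·[c₂, c₁, c₀]ᵀ = [-10964, -1030, -105]ᵀ.
Row-reducing yields c₂ = -499/539, c₁ = 1192/539, c₀ = -17/77.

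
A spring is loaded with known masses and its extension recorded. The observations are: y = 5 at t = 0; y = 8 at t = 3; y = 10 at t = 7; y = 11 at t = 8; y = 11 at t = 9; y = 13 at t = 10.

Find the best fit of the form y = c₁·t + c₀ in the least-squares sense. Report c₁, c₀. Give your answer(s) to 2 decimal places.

c₁ = 0.71, c₀ = 5.27

With design matrix X, XᵀX = [[303, 37]; [37, 6]] and Xᵀy = [411, 58]ᵀ.
Eliminating c₀: 6·(row 1) − 37·(row 2) gives 449·c₁ = 6·411 − 37·58 = 320, so c₁ = 320/449.
Then c₀ = (58 − 37·(320/449))/6 = 2367/449.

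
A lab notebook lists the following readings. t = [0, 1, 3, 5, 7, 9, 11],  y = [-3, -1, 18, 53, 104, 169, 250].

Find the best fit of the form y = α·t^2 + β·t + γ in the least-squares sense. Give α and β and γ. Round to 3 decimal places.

Setting ∂/∂α … = 0 gives: 24310·α + 2556·β + 286·γ = 50521;  2556·α + 286·β + 36·γ = 5317;  286·α + 36·β + 7·γ = 590.
(Σt^2·t^2 = 24310, Σt^2·t = 2556, Σt^2 = 286, Σt·t = 286, Σt = 36, Σ1 = 7, Σt^2·y = 50521, Σt·y = 5317, Σy = 590.)
Solving the 3×3 system (Gaussian elimination) gives α = 654847/335202, β = 180347/111734, γ = -91781/23943.

α = 1.954, β = 1.614, γ = -3.833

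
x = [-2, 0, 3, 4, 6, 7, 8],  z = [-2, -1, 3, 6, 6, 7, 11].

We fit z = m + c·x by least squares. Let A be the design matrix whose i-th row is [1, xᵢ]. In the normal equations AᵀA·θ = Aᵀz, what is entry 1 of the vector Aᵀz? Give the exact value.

30

Entry 1 ↔ basis 1, so (Aᵀz)_{1} = Σᵢ zᵢ = (1)·(-2) + (1)·(-1) + (1)·(3) + (1)·(6) + (1)·(6) + (1)·(7) + (1)·(11) = 30.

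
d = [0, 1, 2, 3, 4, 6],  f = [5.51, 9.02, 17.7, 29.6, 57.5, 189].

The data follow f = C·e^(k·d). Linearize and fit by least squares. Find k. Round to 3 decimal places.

k = 0.595

With ln fᵢ as the transformed response and dᵢ as the regressor:
Sums: Σd = 16.0000, Σ(d)² = 66.0000, Σln f = 19.4609, Σd·ln f = 65.7675.
Normal system: [[66.0000, 16.0000]; [16.0000, 6]]·[k, ln C]ᵀ = [65.7675, 19.4609]ᵀ.
Δ = 66.0000·6 − (16.0000)² = 140.0000; k = (65.7675·6 − 16.0000·19.4609)/140.0000 = 0.59451, ln C = (66.0000·19.4609 − 16.0000·65.7675)/140.0000 = 1.65813.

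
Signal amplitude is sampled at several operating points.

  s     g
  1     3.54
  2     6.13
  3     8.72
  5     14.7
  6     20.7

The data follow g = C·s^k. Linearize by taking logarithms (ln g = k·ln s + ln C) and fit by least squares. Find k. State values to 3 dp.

k = 0.958

Taking logs, ln g = k·ln s + ln C, so regress ln g on ln s.
Σln s = 5.1930, Σ(ln s)² = 7.4881, Σln g = 10.9609, Σln s·ln g = 13.3912.
Normal system: [[7.4881, 5.1930]; [5.1930, 5]]·[k, ln C]ᵀ = [13.3912, 10.9609]ᵀ.
Slope k = (n·Σln s·ln g − Σln s·Σln g)/(n·Σ(ln s)² − (Σln s)²) = (5·13.3912 − 5.1930·10.9609)/10.4737 = 0.95824; ln C = (Σln g − k·Σln s)/n = 1.19696.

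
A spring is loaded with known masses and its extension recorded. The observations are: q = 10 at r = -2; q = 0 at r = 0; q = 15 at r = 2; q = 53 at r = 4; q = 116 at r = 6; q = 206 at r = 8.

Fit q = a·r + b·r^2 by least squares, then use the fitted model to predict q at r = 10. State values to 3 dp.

Forming AᵀA = [[124, 792]; [792, 5680]] and Aᵀq = [2566, 18308]ᵀ gives AᵀA·[a, b]ᵀ = Aᵀq.
Eliminating b: 5680·(row 1) − 792·(row 2) gives 77056·a = 5680·2566 − 792·18308 = 74944, so a = 1171/1204.
Then b = (18308 − 792·(1171/1204))/5680 = 7435/2408.
At r = 10: q̂ = (1171/1204)·(10) + (7435/2408)·(100) = 13695/43.

q̂ = 318.488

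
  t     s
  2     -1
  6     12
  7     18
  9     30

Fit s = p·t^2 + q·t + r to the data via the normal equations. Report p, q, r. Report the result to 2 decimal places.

Compute the Gram sums: Σt^2·t^2 = 10274, Σt^2·t = 1296, Σt^2 = 170, Σt·t = 170, Σt = 24, Σ1 = 4.
Right-hand side: Σt^2·s = 3740, Σt·s = 466, Σs = 59.
Inverting the 3×3 Gram matrix, [p, q, r]ᵀ = [1133/3098, 659/1549, -10365/3098]ᵀ.

p = 0.37, q = 0.43, r = -3.35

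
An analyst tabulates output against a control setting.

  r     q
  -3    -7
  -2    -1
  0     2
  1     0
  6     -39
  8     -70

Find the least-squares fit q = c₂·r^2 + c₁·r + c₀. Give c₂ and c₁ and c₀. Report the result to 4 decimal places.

Sums needed: Σr^2·r^2 = 5490, Σr^2·r = 694, Σr^2 = 114, Σr·r = 114, Σr = 10, Σ1 = 6.
For Aᵀq: Σr^2·q = -5951, Σr·q = -771, Σq = -115.
Solving the 3×3 system (Gaussian elimination) gives c₂ = -5593/5214, c₁ = -691/1738, c₀ = 9787/5214.

c₂ = -1.0727, c₁ = -0.3976, c₀ = 1.8771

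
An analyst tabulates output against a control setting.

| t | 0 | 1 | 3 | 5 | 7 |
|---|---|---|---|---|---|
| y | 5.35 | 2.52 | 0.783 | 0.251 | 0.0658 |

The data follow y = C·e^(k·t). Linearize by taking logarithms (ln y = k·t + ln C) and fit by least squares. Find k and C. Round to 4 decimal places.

k = -0.6152, C = 5.0501

Linearized form: ln y = k·t + ln C. From the 5 transformed points,
Σt = 16.0000, Σ(t)² = 84.0000, Σln y = -1.7467, Σt·ln y = -25.7691.
Normal system: [[84.0000, 16.0000]; [16.0000, 5]]·[k, ln C]ᵀ = [-25.7691, -1.7467]ᵀ.
Solving (det = 164.0000): k = -0.61523, ln C = 1.61940, so C = exp(1.61940) = 5.05007.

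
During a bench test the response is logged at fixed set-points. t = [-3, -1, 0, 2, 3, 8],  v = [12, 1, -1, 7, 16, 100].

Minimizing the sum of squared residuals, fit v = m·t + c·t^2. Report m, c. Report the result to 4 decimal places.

From the data, Σt·t = 87, Σt·t^2 = 519, Σt^2·t^2 = 4275.
For Xᵀv: Σt·v = 825, Σt^2·v = 6681.
Normal equations: [[87, 519]; [519, 4275]]·[m, c]ᵀ = [825, 6681]ᵀ.
Δ = 87·4275 − 519² = 102564.
m = (825·4275 − 519·6681)/102564 = 1651/2849; c = (87·6681 − 519·825)/102564 = 4252/2849.

m = 0.5795, c = 1.4925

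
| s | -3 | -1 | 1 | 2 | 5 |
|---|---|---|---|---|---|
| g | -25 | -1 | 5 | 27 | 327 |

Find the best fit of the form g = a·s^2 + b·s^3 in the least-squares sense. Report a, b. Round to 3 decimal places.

With design matrix M, MᵀM = [[724, 2914]; [2914, 16420]] and Mᵀg = [8062, 41772]ᵀ.
Eliminating b: 16420·(row 1) − 2914·(row 2) gives 3396684·a = 16420·8062 − 2914·41772 = 10654432, so a = 2663608/849171.
Then b = (41772 − 2914·(2663608/849171))/16420 = 1687565/849171.

a = 3.137, b = 1.987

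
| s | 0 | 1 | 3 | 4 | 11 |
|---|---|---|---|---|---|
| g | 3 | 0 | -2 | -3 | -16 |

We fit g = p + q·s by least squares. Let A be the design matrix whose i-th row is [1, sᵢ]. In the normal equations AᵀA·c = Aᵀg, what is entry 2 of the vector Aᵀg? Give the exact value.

Entry 2 ↔ basis s, so (Aᵀg)_{2} = Σᵢ (s)·gᵢ = (0)·(3) + (1)·(0) + (3)·(-2) + (4)·(-3) + (11)·(-16) = -194.

-194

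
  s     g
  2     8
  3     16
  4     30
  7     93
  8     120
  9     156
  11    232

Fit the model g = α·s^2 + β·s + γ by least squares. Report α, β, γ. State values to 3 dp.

α = 1.994, β = -0.950, γ = 1.576

The normal equations are: 28052·α + 3014·β + 344·γ = 53601;  3014·α + 344·β + 44·γ = 5751;  344·α + 44·β + 7·γ = 655.
Solving the 3×3 system (Gaussian elimination) gives α = 60935/30566, β = -29049/30566, γ = 1417/899.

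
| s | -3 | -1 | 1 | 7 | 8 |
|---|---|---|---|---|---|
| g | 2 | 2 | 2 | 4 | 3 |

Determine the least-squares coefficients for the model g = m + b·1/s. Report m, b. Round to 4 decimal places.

m = 2.6027, b = 0.2097

The normal equations are: 5·m + (-11/168)·b = 13;  (-11/168)·m + (60601/28224)·b = 47/168.
(Σ1 = 5, Σ1/s = -11/168, Σ1/s·1/s = 60601/28224, Σg = 13, Σ1/s·g = 47/168.)
Determinant 5·(60601/28224) − (-11/168)² = 75721/7056.
m = (13·(60601/28224) − (-11/168)·(47/168))/(75721/7056) = 394165/151442; b = (5·(47/168) − (-11/168)·13)/(75721/7056) = 15876/75721.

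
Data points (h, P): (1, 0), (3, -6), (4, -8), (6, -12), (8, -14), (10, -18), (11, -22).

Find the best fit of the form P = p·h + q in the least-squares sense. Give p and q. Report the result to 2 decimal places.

Sums needed: Σh·h = 347, Σh = 43, Σ1 = 7.
And Σh·P = -656, ΣP = -80.
XᵀX·[p, q]ᵀ = XᵀP becomes [[347, 43]; [43, 7]]·[p, q]ᵀ = [-656, -80]ᵀ.
Determinant 347·7 − 43² = 580.
p = ((-656)·7 − 43·(-80))/580 = -288/145; q = (347·(-80) − 43·(-656))/580 = 112/145.

p = -1.99, q = 0.77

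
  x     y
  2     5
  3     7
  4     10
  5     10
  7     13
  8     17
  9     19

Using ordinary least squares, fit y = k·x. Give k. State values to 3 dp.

Forming AᵀA = [[248]] and Aᵀy = [519]ᵀ gives AᵀA·[k]ᵀ = Aᵀy.
k = 519/248 = 2.09274.

k = 2.093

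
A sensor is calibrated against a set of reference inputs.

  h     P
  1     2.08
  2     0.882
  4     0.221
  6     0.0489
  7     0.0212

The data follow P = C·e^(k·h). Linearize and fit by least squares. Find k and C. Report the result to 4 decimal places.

Linearized form: ln P = k·h + ln C. From the 5 transformed points,
Sums: Σh = 20.0000, Σ(h)² = 106.0000, Σln P = -7.7745, Σh·ln P = -50.6413.
Normal system: [[106.0000, 20.0000]; [20.0000, 5]]·[k, ln C]ᵀ = [-50.6413, -7.7745]ᵀ.
Solving (det = 130.0000): k = -0.75166, ln C = 1.45174, so C = exp(1.45174) = 4.27054.

k = -0.7517, C = 4.2705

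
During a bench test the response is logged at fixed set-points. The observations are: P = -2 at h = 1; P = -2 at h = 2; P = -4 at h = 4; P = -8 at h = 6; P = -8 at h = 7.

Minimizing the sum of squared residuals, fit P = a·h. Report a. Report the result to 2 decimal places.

With design matrix M, MᵀM = [[106]] and MᵀP = [-126]ᵀ.
a = (-126)/106 = -1.18868.

a = -1.19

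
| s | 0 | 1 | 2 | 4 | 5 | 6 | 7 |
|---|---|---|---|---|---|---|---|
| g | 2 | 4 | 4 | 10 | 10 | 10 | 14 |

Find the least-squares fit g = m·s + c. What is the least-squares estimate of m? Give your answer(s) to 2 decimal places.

From the data, Σs·s = 131, Σs = 25, Σ1 = 7.
For Xᵀg: Σs·g = 260, Σg = 54.
det = 131·7 − 25² = 292.
m = (260·7 − 25·54)/292 = 235/146; c = (131·54 − 25·260)/292 = 287/146.

m = 1.61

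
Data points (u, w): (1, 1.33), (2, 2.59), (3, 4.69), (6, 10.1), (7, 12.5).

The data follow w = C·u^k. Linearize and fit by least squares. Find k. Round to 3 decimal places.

k = 1.163

Linearized form: ln w = k·ln u + ln C. From the 5 transformed points,
Σln u = 5.5294, Σ(ln u)² = 8.6844, Σln w = 7.6205, Σln u·ln w = 11.4158.
Equations: 8.6844·k + 5.5294·ln C = 11.4158;  5.5294·k + 5·ln C = 7.6205.
Slope k = (n·Σln u·ln w − Σln u·Σln w)/(n·Σ(ln u)² − (Σln u)²) = (5·11.4158 − 5.5294·7.6205)/12.8473 = 1.16304; ln C = (Σln w − k·Σln u)/n = 0.23792.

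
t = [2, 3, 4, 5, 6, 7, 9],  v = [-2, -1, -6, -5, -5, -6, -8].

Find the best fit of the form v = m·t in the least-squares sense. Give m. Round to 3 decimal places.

The normal system MᵀM·[m]ᵀ = Mᵀv is [[220]]·[m]ᵀ = [-200]ᵀ.
Hence m = -200 / 220 ≈ -0.909091.

m = -0.909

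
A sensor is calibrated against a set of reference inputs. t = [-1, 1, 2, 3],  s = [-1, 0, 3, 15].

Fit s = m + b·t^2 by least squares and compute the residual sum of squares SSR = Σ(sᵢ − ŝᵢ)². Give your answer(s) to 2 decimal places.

The normal equations are: 4·m + 15·b = 17;  15·m + 99·b = 146.
Δ = 4·99 − 15² = 171.
m = (17·99 − 15·146)/171 = -169/57; b = (4·146 − 15·17)/171 = 329/171.
Residuals: 7/171, 178/171, -296/171, 37/57; SSR = 770/171.

SSR = 4.50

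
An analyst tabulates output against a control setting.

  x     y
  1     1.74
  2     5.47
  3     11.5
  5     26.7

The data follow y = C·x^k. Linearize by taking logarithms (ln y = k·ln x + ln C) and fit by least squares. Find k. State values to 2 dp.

With ln yᵢ as the transformed response and ln xᵢ as the regressor:
Σln x = 3.4012, Σ(ln x)² = 4.2777, Σln y = 7.9802, Σln x·ln y = 9.1475.
Equations: 4.2777·k + 3.4012·ln C = 9.1475;  3.4012·k + 4·ln C = 7.9802.
Solving (det = 5.5426): k = 1.70458, ln C = 0.54564.

k = 1.70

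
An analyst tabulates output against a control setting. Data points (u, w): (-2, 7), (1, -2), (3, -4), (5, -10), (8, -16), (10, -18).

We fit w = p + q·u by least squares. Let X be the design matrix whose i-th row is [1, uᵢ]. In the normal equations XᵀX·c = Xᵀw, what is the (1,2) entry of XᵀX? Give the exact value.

25

Row 1 ↔ basis 1, column 2 ↔ basis u, so (XᵀX)_{1,2} = Σᵢ u = (1)·(-2) + (1)·(1) + (1)·(3) + (1)·(5) + (1)·(8) + (1)·(10) = 25.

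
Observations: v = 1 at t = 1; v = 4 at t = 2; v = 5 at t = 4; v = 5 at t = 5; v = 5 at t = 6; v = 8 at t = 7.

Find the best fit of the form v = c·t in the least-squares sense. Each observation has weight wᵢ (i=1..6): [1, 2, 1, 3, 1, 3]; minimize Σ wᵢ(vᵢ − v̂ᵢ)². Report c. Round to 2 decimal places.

The normal system XᵀWX·[c]ᵀ = XᵀWv is [[283]]·[c]ᵀ = [310]ᵀ.
Hence c = 310 / 283 ≈ 1.09541.

c = 1.10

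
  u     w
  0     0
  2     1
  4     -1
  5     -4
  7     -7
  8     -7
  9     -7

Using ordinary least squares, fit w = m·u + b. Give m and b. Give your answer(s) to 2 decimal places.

From the data, Σu·u = 239, Σu = 35, Σ1 = 7.
For Mᵀw: Σu·w = -190, Σw = -25.
So MᵀM·[m, b]ᵀ = Mᵀw: [[239, 35]; [35, 7]]·[m, b]ᵀ = [-190, -25]ᵀ.
Determinant 239·7 − 35² = 448.
m = ((-190)·7 − 35·(-25))/448 = -65/64; b = (239·(-25) − 35·(-190))/448 = 675/448.

m = -1.02, b = 1.51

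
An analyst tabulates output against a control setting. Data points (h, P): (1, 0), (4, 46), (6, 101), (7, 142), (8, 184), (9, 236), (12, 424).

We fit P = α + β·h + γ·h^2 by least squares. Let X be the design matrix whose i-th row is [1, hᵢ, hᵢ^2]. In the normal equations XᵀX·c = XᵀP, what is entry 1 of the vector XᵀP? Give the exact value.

1133

Entry 1 ↔ basis 1, so (XᵀP)_{1} = Σᵢ Pᵢ = (1)·(0) + (1)·(46) + (1)·(101) + (1)·(142) + (1)·(184) + (1)·(236) + (1)·(424) = 1133.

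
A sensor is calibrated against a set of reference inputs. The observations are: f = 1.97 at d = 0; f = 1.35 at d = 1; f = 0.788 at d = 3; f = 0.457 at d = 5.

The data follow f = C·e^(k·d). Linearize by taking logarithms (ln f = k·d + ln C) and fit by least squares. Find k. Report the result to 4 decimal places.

With ln fᵢ as the transformed response and dᵢ as the regressor:
AᵀA = [[35.0000, 9.0000]; [9.0000, 4]], rhs = [-4.3300, -0.0432]ᵀ  (here Σd = 9.0000, Σ(d)² = 35.0000, Σln f = -0.0432, Σd·ln f = -4.3300).
Δ = 35.0000·4 − (9.0000)² = 59.0000; k = (-4.3300·4 − 9.0000·-0.0432)/59.0000 = -0.28697, ln C = (35.0000·-0.0432 − 9.0000·-4.3300)/59.0000 = 0.63489.

k = -0.2870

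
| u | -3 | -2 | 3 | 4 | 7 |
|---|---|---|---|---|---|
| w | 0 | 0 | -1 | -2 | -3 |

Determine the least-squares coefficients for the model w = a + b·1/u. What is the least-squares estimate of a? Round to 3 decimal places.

a = -1.254

From the data, Σ1 = 5, Σ1/u = -3/28, Σ1/u·1/u = 3917/7056.
And Σw = -6, Σ1/u·w = -53/42.
Normal equations: [[5, -3/28]; [-3/28, 3917/7056]]·[a, b]ᵀ = [-6, -53/42]ᵀ.
Δ = 5·(3917/7056) − (-3/28)² = 1219/441.
a = ((-6)·(3917/7056) − (-3/28)·(-53/42))/(1219/441) = -3057/2438; b = (5·(-53/42) − (-3/28)·(-6))/(1219/441) = -3066/1219.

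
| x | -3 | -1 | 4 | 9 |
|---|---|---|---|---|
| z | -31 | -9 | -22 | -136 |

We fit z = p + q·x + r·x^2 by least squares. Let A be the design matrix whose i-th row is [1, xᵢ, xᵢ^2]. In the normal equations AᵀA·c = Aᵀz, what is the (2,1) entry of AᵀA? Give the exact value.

Row 2 ↔ basis x, column 1 ↔ basis 1, so (AᵀA)_{2,1} = Σᵢ x = (-3)·(1) + (-1)·(1) + (4)·(1) + (9)·(1) = 9.

9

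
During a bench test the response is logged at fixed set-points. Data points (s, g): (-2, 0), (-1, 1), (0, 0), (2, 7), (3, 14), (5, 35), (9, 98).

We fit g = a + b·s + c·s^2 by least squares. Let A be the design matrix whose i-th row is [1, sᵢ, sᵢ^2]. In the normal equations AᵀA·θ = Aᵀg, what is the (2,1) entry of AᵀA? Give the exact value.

16

Row 2 ↔ basis s, column 1 ↔ basis 1, so (AᵀA)_{2,1} = Σᵢ s = (-2)·(1) + (-1)·(1) + (0)·(1) + (2)·(1) + (3)·(1) + (5)·(1) + (9)·(1) = 16.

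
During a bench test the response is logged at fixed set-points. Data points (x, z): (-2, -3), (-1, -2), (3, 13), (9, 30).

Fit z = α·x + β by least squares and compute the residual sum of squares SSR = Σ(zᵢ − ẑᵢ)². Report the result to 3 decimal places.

SSR = 4.047

Forming AᵀA = [[95, 9]; [9, 4]] and Aᵀz = [317, 38]ᵀ gives AᵀA·[α, β]ᵀ = Aᵀz.
Eliminating β: 4·(row 1) − 9·(row 2) gives 299·α = 4·317 − 9·38 = 926, so α = 926/299.
Then β = (38 − 9·(926/299))/4 = 757/299.
Residuals: 198/299, -33/23, 352/299, -121/299; SSR = 1210/299.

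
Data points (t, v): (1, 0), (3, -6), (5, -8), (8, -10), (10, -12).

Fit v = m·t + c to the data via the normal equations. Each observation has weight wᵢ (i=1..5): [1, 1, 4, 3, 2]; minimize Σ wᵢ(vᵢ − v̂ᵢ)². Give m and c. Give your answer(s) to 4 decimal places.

The normal system MᵀWM·[m, c]ᵀ = MᵀWv is [[502, 68]; [68, 11]]·[m, c]ᵀ = [-658, -92]ᵀ.
det = 502·11 − 68² = 898.
m = ((-658)·11 − 68·(-92))/898 = -491/449; c = (502·(-92) − 68·(-658))/898 = -720/449.

m = -1.0935, c = -1.6036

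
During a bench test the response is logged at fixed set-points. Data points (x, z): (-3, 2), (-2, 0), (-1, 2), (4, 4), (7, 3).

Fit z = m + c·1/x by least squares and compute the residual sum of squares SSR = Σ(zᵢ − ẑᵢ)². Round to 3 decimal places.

SSR = 5.177

The normal system AᵀA·[m, c]ᵀ = Aᵀz is [[5, -121/84]; [-121/84, 10189/7056]]·[m, c]ᵀ = [11, -26/21]ᵀ.
Determinant 5·(10189/7056) − (-121/84)² = 2269/441.
m = (11·(10189/7056) − (-121/84)·(-26/21))/(2269/441) = 99495/36304; c = (5·(-26/21) − (-121/84)·11)/(2269/441) = 17031/9076.
Residuals: -4179/36304, -65433/36304, 41237/36304, 14345/18152, -315/36304; SSR = 187931/36304.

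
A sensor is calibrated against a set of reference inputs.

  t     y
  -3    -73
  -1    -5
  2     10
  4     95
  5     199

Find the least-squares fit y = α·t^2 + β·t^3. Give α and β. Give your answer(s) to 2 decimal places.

α = -2.07, β = 2.01

Forming MᵀM = [[979, 3937]; [3937, 20515]] and Mᵀy = [5873, 33011]ᵀ gives MᵀM·[α, β]ᵀ = Mᵀy.
Eliminating β: 20515·(row 1) − 3937·(row 2) gives 4584216·α = 20515·5873 − 3937·33011 = -9479712, so α = -394988/191009.
Then β = (33011 − 3937·(-394988/191009))/20515 = 383157/191009.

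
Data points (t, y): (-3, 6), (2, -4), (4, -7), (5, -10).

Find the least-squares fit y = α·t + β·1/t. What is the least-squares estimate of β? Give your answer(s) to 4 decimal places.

β = -0.2767

Sums needed: Σt·t = 54, Σt·1/t = 4, Σ1/t·1/t = 1669/3600.
Right-hand side: Σt·y = -104, Σ1/t·y = -31/4.
Normal equations: [[54, 4]; [4, 1669/3600]]·[α, β]ᵀ = [-104, -31/4]ᵀ.
Δ = 54·(1669/3600) − 4² = 1807/200.
α = ((-104)·(1669/3600) − 4·(-31/4))/(1807/200) = -30988/16263; β = (54·(-31/4) − 4·(-104))/(1807/200) = -500/1807.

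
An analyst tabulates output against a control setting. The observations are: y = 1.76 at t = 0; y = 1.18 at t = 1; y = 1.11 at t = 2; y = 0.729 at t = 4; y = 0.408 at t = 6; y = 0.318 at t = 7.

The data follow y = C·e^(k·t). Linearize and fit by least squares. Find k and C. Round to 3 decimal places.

With ln yᵢ as the transformed response and tᵢ as the regressor:
Σt = 20.0000, Σ(t)² = 106.0000, Σln y = -1.5231, Σt·ln y = -14.2889.
Equations: 106.0000·k + 20.0000·ln C = -14.2889;  20.0000·k + 6·ln C = -1.5231.
Solving (det = 236.0000): k = -0.23420, ln C = 0.52683, so C = exp(0.52683) = 1.69356.

k = -0.234, C = 1.694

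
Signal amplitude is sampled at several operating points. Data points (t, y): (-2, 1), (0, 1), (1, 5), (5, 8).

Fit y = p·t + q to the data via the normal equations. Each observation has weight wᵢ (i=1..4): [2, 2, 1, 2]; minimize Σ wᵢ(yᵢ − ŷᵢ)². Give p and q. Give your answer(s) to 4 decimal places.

p = 1.0769, q = 2.4945

MᵀWM·[p, q]ᵀ = MᵀWy reads: 59·p + 7·q = 81;  7·p + 7·q = 25.
Determinant 59·7 − 7² = 364.
p = (81·7 − 7·25)/364 = 14/13; q = (59·25 − 7·81)/364 = 227/91.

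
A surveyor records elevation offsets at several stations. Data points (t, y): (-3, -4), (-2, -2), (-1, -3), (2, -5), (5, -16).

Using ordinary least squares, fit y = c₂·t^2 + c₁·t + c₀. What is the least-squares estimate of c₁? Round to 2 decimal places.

The normal system XᵀX·[c₂, c₁, c₀]ᵀ = Xᵀy is [[739, 97, 43]; [97, 43, 1]; [43, 1, 5]]·[c₂, c₁, c₀]ᵀ = [-467, -71, -30]ᵀ.
Row-reducing yields c₂ = -1333/3328, c₁ = -177/256, c₀ = -2011/832.

c₁ = -0.69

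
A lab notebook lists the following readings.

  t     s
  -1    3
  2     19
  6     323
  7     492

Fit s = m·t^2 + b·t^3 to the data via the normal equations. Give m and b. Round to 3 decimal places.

XᵀX·[m, b]ᵀ = Xᵀs reads: 3714·m + 24614·b = 35815;  24614·m + 164370·b = 238673.
det = 3714·164370 − 24614² = 4621184.
m = (35815·164370 − 24614·238673)/4621184 = 1526791/577648; b = (3714·238673 − 24614·35815)/4621184 = 610139/577648.

m = 2.643, b = 1.056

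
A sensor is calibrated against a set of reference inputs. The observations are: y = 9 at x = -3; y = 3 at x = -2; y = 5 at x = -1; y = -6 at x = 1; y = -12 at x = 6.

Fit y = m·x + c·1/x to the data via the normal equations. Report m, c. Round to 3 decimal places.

Entries of MᵀM: Σx·x = 51, Σx·1/x = 5, Σ1/x·1/x = 43/18.
Right-hand side: Σx·y = -116, Σ1/x·y = -35/2.
So MᵀM·[m, c]ᵀ = Mᵀy: [[51, 5]; [5, 43/18]]·[m, c]ᵀ = [-116, -35/2]ᵀ.
Determinant 51·(43/18) − 5² = 581/6.
m = ((-116)·(43/18) − 5·(-35/2))/(581/6) = -3413/1743; c = (51·(-35/2) − 5·(-116))/(581/6) = -1875/581.

m = -1.958, c = -3.227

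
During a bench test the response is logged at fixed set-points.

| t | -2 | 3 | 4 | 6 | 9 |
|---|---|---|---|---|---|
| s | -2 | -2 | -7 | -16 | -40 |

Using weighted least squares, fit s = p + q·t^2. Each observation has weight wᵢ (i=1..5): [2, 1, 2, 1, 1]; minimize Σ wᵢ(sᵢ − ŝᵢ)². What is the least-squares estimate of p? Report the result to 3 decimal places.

The normal equations are: 7·p + 166·q = -76;  166·p + 8482·q = -4074.
(Σwᵢ·1 = 7, Σwᵢ·t^2 = 166, Σwᵢ·t^2·t^2 = 8482, Σwᵢ·s = -76, Σwᵢ·t^2·s = -4074.)
Determinant 7·8482 − 166² = 31818.
p = ((-76)·8482 − 166·(-4074))/31818 = 15826/15909; q = (7·(-4074) − 166·(-76))/31818 = -7951/15909.

p = 0.995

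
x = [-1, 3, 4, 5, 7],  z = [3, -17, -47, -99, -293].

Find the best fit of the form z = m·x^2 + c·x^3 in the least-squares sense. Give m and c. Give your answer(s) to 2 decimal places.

The normal equations are: 3364·m + 21198·c = -17734;  21198·m + 138100·c = -116344.
Δ = 3364·138100 − 21198² = 15213196.
m = ((-17734)·138100 − 21198·(-116344))/15213196 = 4298678/3803299; c = (3364·(-116344) − 21198·(-17734))/15213196 = -3863971/3803299.

m = 1.13, c = -1.02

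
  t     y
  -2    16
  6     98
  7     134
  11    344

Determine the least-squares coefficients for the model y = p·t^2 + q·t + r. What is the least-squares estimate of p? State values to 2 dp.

Sums needed: Σt^2·t^2 = 18354, Σt^2·t = 1882, Σt^2 = 210, Σt·t = 210, Σt = 22, Σ1 = 4.
Right-hand side: Σt^2·y = 51782, Σt·y = 5278, Σy = 592.
So AᵀA·[p, q, r]ᵀ = Aᵀy: [[18354, 1882, 210]; [1882, 210, 22]; [210, 22, 4]]·[p, q, r]ᵀ = [51782, 5278, 592]ᵀ.
Inverting the 3×3 Gram matrix, [p, q, r]ᵀ = [93121/30938, -57779/30938, 3878/15469]ᵀ.

p = 3.01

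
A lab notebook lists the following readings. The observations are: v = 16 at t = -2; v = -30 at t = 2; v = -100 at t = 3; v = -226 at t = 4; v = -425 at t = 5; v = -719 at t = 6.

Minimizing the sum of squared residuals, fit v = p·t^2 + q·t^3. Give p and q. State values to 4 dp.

p = -2.1245, q = -2.9763

XᵀX·[p, q]ᵀ = Xᵀv reads: 2290·p + 12168·q = -41081;  12168·p + 67234·q = -225961.
(Σt^2·t^2 = 2290, Σt^2·t^3 = 12168, Σt^3·t^3 = 67234, Σt^2·v = -41081, Σt^3·v = -225961.)
det = 2290·67234 − 12168² = 5905636.
p = ((-41081)·67234 − 12168·(-225961))/5905636 = -6273253/2952818; q = (2290·(-225961) − 12168·(-41081))/5905636 = -8788541/2952818.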